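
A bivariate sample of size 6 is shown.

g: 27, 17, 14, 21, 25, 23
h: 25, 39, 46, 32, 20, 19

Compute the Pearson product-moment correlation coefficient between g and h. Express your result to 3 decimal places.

n = 6, Σg = 127, Σh = 181, Σg² = 2809, Σh² = 6047, Σgh = 3591
nΣgh − ΣgΣh = 21546 − 22987 = -1441
nΣg² − (Σg)² = 16854 − 16129 = 725; nΣh² − (Σh)² = 36282 − 32761 = 3521
r = -1441 / √(725 × 3521) = -1441 / 1597.7249 ≈ -0.902

-0.902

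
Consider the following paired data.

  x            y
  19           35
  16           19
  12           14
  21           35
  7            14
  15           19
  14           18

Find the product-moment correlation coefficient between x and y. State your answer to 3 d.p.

0.870

n = 7, Σx = 104, Σy = 154, Σx² = 1672, Σy² = 3888, Σxy = 2507
nΣxy − ΣxΣy = 17549 − 16016 = 1533
nΣx² − (Σx)² = 11704 − 10816 = 888; nΣy² − (Σy)² = 27216 − 23716 = 3500
r = 1533 / √(888 × 3500) = 1533 / 1762.9521 ≈ 0.870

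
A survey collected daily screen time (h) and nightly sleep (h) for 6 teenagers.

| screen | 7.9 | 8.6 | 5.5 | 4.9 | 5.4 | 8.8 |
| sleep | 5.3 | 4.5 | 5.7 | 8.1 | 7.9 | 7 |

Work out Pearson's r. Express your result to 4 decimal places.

-0.6031

n = 6, Σx = 41.1, Σy = 38.5, Σx² = 297.23, Σy² = 257.85, Σxy = 255.87
nΣxy − ΣxΣy = 1535.22 − 1582.35 = -47.13
nΣx² − (Σx)² = 1783.38 − 1689.21 = 94.17; nΣy² − (Σy)² = 1547.1 − 1482.25 = 64.85
r = -47.13 / √(94.17 × 64.85) = -47.13 / 78.1468 ≈ -0.6031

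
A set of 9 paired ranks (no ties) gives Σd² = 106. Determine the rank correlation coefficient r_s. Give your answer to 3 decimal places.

0.117

ρ = 1 − 6Σd² / [n(n²−1)] = 1 − 6×106 / (9×80)
  = 1 − 636/720 = 1 − 0.8833 ≈ 0.117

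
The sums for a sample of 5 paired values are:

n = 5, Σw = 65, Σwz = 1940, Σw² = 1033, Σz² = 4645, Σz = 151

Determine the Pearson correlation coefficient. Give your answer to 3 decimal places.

r = (nΣwz − ΣwΣz) / √[(nΣw² − (Σw)²)(nΣz² − (Σz)²)]
Numerator: 5×1940 − 65×151 = -115
Denominator: √[(5165 − 4225)(23225 − 22801)] = √[940 × 424] = 631.3161
r = -115 / 631.3161 ≈ -0.182

-0.182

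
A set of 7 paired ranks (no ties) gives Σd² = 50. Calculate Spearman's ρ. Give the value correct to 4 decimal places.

0.1071

ρ = 1 − 6Σd² / [n(n²−1)] = 1 − 6×50 / (7×48)
  = 1 − 300/336 = 1 − 0.89286 ≈ 0.1071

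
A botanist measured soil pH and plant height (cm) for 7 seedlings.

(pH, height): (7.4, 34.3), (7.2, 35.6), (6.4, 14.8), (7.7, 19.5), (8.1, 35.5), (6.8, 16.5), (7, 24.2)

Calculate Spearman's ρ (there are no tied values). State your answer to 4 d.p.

0.6429

Rank pH: 5, 4, 1, 6, 7, 2, 3
Rank height: 5, 7, 1, 3, 6, 2, 4
d = rank(pH) − rank(height): 0, -3, 0, 3, 1, 0, -1; Σd² = 20
ρ = 1 − 6Σd² / [n(n²−1)] = 1 − 6×20 / (7×48) = 1 − 120/336 ≈ 0.6429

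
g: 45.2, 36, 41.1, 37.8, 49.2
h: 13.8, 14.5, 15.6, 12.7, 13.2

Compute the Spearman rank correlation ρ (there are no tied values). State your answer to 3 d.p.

-0.200

Rank g: 4, 1, 3, 2, 5
Rank h: 3, 4, 5, 1, 2
d = rank(g) − rank(h): 1, -3, -2, 1, 3; Σd² = 24
ρ = 1 − 6Σd² / [n(n²−1)] = 1 − 6×24 / (5×24) = 1 − 144/120 ≈ -0.200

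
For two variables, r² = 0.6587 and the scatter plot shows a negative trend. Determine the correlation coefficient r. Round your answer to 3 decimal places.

|r| = √0.6587 = 0.812
The association is negative, so r = −0.812.

-0.812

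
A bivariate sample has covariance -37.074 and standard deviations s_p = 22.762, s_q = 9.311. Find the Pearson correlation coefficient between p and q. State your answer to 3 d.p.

-0.175

r = Cov(p,q) / (s_p · s_q) = -37.074 / (22.762 × 9.311)
  = -37.074 / 211.9370 ≈ -0.175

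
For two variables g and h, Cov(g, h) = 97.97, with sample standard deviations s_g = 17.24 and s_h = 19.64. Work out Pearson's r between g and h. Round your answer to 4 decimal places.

0.2893

r = Cov(g,h) / (s_g · s_h) = 97.97 / (17.24 × 19.64)
  = 97.97 / 338.5936 ≈ 0.2893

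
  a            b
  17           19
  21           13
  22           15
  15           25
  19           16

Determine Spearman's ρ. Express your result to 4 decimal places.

Rank a: 2, 4, 5, 1, 3
Rank b: 4, 1, 2, 5, 3
d = rank(a) − rank(b): -2, 3, 3, -4, 0; Σd² = 38
ρ = 1 − 6Σd² / [n(n²−1)] = 1 − 6×38 / (5×24) = 1 − 228/120 ≈ -0.9000

-0.9000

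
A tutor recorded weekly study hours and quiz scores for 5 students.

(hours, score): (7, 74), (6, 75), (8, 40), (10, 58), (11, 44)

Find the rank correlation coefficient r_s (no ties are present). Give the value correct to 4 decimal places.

Rank hours: 2, 1, 3, 4, 5
Rank score: 4, 5, 1, 3, 2
d = rank(hours) − rank(score): -2, -4, 2, 1, 3; Σd² = 34
ρ = 1 − 6Σd² / [n(n²−1)] = 1 − 6×34 / (5×24) = 1 − 204/120 ≈ -0.7000

-0.7000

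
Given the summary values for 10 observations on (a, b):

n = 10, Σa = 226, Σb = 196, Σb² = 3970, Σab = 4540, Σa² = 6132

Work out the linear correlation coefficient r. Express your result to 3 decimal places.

r = (nΣab − ΣaΣb) / √[(nΣa² − (Σa)²)(nΣb² − (Σb)²)]
Numerator: 10×4540 − 226×196 = 1104
Denominator: √[(61320 − 51076)(39700 − 38416)] = √[10244 × 1284] = 3626.7473
r = 1104 / 3626.7473 ≈ 0.304

0.304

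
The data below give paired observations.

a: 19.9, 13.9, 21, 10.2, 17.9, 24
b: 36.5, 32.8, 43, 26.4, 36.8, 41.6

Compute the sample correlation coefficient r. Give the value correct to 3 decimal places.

0.945

n = 6, Σa = 106.9, Σb = 217.1, Σa² = 2030.67, Σb² = 8038.85, Σab = 4011.67
nΣab − ΣaΣb = 24070.02 − 23207.99 = 862.03
nΣa² − (Σa)² = 12184.02 − 11427.61 = 756.41; nΣb² − (Σb)² = 48233.1 − 47132.41 = 1100.69
r = 862.03 / √(756.41 × 1100.69) = 862.03 / 912.4543 ≈ 0.945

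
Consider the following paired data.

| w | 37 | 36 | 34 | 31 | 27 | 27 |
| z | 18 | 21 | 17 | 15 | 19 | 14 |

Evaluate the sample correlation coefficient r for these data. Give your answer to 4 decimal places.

n = 6, Σw = 192, Σz = 104, Σw² = 6240, Σz² = 1836, Σwz = 3356
nΣwz − ΣwΣz = 20136 − 19968 = 168
nΣw² − (Σw)² = 37440 − 36864 = 576; nΣz² − (Σz)² = 11016 − 10816 = 200
r = 168 / √(576 × 200) = 168 / 339.4113 ≈ 0.4950

0.4950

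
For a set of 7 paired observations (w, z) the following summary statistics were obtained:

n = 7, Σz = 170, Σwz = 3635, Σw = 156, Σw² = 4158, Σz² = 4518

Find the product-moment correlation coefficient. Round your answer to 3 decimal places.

r = (nΣwz − ΣwΣz) / √[(nΣw² − (Σw)²)(nΣz² − (Σz)²)]
Numerator: 7×3635 − 156×170 = -1075
Denominator: √[(29106 − 24336)(31626 − 28900)] = √[4770 × 2726] = 3605.9700
r = -1075 / 3605.9700 ≈ -0.298

-0.298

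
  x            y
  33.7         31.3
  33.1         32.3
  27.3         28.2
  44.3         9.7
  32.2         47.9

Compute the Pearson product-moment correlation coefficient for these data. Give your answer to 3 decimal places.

-0.683

n = 5, Σx = 170.6, Σy = 149.4, Σx² = 5975.92, Σy² = 5206.72, Σxy = 4865.89
nΣxy − ΣxΣy = 24329.45 − 25487.64 = -1158.19
nΣx² − (Σx)² = 29879.6 − 29104.36 = 775.24; nΣy² − (Σy)² = 26033.6 − 22320.36 = 3713.24
r = -1158.19 / √(775.24 × 3713.24) = -1158.19 / 1696.6591 ≈ -0.683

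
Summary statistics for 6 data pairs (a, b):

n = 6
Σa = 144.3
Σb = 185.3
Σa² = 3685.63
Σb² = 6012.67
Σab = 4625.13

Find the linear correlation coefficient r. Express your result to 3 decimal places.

r = (nΣab − ΣaΣb) / √[(nΣa² − (Σa)²)(nΣb² − (Σb)²)]
Numerator: 6×4625.13 − 144.3×185.3 = 1011.99
Denominator: √[(22113.78 − 20822.49)(36076.02 − 34336.09)] = √[1291.29 × 1739.93] = 1498.9177
r = 1011.99 / 1498.9177 ≈ 0.675

0.675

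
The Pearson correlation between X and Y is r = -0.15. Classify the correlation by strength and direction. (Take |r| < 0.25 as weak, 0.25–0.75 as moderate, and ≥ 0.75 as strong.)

r = -0.15 < 0 so the relationship is negative.
|r| = 0.15, which falls in the weak range.

weak negative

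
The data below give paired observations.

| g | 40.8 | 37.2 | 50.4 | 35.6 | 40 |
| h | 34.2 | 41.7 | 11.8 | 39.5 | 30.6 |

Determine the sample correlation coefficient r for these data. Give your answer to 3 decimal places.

-0.974

n = 5, Σg = 204, Σh = 157.8, Σg² = 8456, Σh² = 5544.38, Σgh = 6171.52
nΣgh − ΣgΣh = 30857.6 − 32191.2 = -1333.6
nΣg² − (Σg)² = 42280 − 41616 = 664; nΣh² − (Σh)² = 27721.9 − 24900.84 = 2821.06
r = -1333.6 / √(664 × 2821.06) = -1333.6 / 1368.6431 ≈ -0.974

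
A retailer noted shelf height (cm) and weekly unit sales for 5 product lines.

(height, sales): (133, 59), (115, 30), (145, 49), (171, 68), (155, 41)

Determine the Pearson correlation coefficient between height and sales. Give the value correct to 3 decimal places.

0.684

n = 5, Σx = 719, Σy = 247, Σx² = 105205, Σy² = 13087, Σxy = 36385
nΣxy − ΣxΣy = 181925 − 177593 = 4332
nΣx² − (Σx)² = 526025 − 516961 = 9064; nΣy² − (Σy)² = 65435 − 61009 = 4426
r = 4332 / √(9064 × 4426) = 4332 / 6333.8191 ≈ 0.684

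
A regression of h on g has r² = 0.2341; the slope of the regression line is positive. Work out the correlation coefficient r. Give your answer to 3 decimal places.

0.484

|r| = √0.2341 = 0.484
The association is positive, so r = 0.484.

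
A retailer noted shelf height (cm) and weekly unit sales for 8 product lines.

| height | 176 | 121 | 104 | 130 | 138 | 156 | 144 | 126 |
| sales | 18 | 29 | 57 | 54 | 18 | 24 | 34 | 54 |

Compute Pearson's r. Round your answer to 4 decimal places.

-0.7231

n = 8, Σx = 1095, Σy = 288, Σx² = 153325, Σy² = 12302, Σxy = 37553
nΣxy − ΣxΣy = 300424 − 315360 = -14936
nΣx² − (Σx)² = 1226600 − 1199025 = 27575; nΣy² − (Σy)² = 98416 − 82944 = 15472
r = -14936 / √(27575 × 15472) = -14936 / 20655.2754 ≈ -0.7231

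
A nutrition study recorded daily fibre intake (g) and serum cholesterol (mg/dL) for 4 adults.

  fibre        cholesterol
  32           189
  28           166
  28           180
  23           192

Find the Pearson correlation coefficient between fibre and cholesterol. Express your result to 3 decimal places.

n = 4, Σx = 111, Σy = 727, Σx² = 3121, Σy² = 132541, Σxy = 20152
nΣxy − ΣxΣy = 80608 − 80697 = -89
nΣx² − (Σx)² = 12484 − 12321 = 163; nΣy² − (Σy)² = 530164 − 528529 = 1635
r = -89 / √(163 × 1635) = -89 / 516.2412 ≈ -0.172

-0.172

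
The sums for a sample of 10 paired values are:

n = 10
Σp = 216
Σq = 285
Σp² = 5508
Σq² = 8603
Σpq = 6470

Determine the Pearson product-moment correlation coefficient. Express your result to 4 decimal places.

r = (nΣpq − ΣpΣq) / √[(nΣp² − (Σp)²)(nΣq² − (Σq)²)]
Numerator: 10×6470 − 216×285 = 3140
Denominator: √[(55080 − 46656)(86030 − 81225)] = √[8424 × 4805] = 6362.1789
r = 3140 / 6362.1789 ≈ 0.4935

0.4935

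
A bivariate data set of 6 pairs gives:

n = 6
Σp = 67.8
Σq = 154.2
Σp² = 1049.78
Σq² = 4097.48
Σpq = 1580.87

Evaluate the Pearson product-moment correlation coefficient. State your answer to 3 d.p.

r = (nΣpq − ΣpΣq) / √[(nΣp² − (Σp)²)(nΣq² − (Σq)²)]
Numerator: 6×1580.87 − 67.8×154.2 = -969.54
Denominator: √[(6298.68 − 4596.84)(24584.88 − 23777.64)] = √[1701.84 × 807.24] = 1172.0893
r = -969.54 / 1172.0893 ≈ -0.827

-0.827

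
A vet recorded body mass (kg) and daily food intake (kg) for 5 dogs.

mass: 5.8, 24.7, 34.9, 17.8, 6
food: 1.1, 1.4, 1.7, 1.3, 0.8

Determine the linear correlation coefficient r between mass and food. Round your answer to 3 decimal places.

n = 5, Σx = 89.2, Σy = 6.3, Σx² = 2214.58, Σy² = 8.39, Σxy = 128.23
nΣxy − ΣxΣy = 641.15 − 561.96 = 79.19
nΣx² − (Σx)² = 11072.9 − 7956.64 = 3116.26; nΣy² − (Σy)² = 41.95 − 39.69 = 2.26
r = 79.19 / √(3116.26 × 2.26) = 79.19 / 83.9211 ≈ 0.944

0.944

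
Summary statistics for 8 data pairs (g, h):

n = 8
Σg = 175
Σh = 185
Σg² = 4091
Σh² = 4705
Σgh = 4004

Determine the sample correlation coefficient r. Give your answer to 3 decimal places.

r = (nΣgh − ΣgΣh) / √[(nΣg² − (Σg)²)(nΣh² − (Σh)²)]
Numerator: 8×4004 − 175×185 = -343
Denominator: √[(32728 − 30625)(37640 − 34225)] = √[2103 × 3415] = 2679.8778
r = -343 / 2679.8778 ≈ -0.128

-0.128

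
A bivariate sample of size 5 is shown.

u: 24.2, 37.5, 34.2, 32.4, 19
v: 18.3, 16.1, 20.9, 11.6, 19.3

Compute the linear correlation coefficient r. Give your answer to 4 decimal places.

-0.3232

n = 5, Σu = 147.3, Σv = 86.2, Σu² = 4572.29, Σv² = 1537.96, Σuv = 2503.93
nΣuv − ΣuΣv = 12519.65 − 12697.26 = -177.61
nΣu² − (Σu)² = 22861.45 − 21697.29 = 1164.16; nΣv² − (Σv)² = 7689.8 − 7430.44 = 259.36
r = -177.61 / √(1164.16 × 259.36) = -177.61 / 549.4875 ≈ -0.3232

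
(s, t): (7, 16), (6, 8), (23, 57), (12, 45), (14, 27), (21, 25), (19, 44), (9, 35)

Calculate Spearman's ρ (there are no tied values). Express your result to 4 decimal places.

0.6429

Rank s: 2, 1, 8, 4, 5, 7, 6, 3
Rank t: 2, 1, 8, 7, 4, 3, 6, 5
d = rank(s) − rank(t): 0, 0, 0, -3, 1, 4, 0, -2; Σd² = 30
ρ = 1 − 6Σd² / [n(n²−1)] = 1 − 6×30 / (8×63) = 1 − 180/504 ≈ 0.6429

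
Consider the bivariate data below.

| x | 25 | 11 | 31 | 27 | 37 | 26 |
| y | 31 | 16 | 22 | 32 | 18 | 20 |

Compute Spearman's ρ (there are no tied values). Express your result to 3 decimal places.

Rank x: 2, 1, 5, 4, 6, 3
Rank y: 5, 1, 4, 6, 2, 3
d = rank(x) − rank(y): -3, 0, 1, -2, 4, 0; Σd² = 30
ρ = 1 − 6Σd² / [n(n²−1)] = 1 − 6×30 / (6×35) = 1 − 180/210 ≈ 0.143

0.143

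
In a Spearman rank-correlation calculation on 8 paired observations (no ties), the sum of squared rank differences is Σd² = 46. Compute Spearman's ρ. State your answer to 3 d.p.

ρ = 1 − 6Σd² / [n(n²−1)] = 1 − 6×46 / (8×63)
  = 1 − 276/504 = 1 − 0.5476 ≈ 0.452

0.452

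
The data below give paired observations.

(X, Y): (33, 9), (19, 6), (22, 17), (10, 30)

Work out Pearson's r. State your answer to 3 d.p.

n = 4, ΣX = 84, ΣY = 62, ΣX² = 2034, ΣY² = 1306, ΣXY = 1085
nΣXY − ΣXΣY = 4340 − 5208 = -868
nΣX² − (ΣX)² = 8136 − 7056 = 1080; nΣY² − (ΣY)² = 5224 − 3844 = 1380
r = -868 / √(1080 × 1380) = -868 / 1220.8194 ≈ -0.711

-0.711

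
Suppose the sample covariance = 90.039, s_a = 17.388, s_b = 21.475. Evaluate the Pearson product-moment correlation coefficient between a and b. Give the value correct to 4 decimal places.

r = Cov(a,b) / (s_a · s_b) = 90.039 / (17.388 × 21.475)
  = 90.039 / 373.4073 ≈ 0.2411

0.2411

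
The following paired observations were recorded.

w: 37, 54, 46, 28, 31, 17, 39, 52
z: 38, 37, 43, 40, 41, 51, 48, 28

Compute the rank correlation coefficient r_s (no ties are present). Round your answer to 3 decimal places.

Rank w: 4, 8, 6, 2, 3, 1, 5, 7
Rank z: 3, 2, 6, 4, 5, 8, 7, 1
d = rank(w) − rank(z): 1, 6, 0, -2, -2, -7, -2, 6; Σd² = 134
ρ = 1 − 6Σd² / [n(n²−1)] = 1 − 6×134 / (8×63) = 1 − 804/504 ≈ -0.595

-0.595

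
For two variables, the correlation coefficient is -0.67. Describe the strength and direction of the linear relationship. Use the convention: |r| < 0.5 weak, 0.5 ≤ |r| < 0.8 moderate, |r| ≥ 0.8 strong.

r = -0.67 < 0 so the relationship is negative.
|r| = 0.67, which falls in the moderate range.

moderate negative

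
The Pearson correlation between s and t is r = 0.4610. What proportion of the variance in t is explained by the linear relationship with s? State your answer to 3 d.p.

0.213

r² = (0.4610)² = 0.213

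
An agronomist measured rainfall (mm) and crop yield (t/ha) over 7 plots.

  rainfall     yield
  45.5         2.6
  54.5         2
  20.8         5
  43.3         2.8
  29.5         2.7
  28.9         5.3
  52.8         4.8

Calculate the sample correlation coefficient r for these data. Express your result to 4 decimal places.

n = 7, Σx = 275.3, Σy = 25.2, Σx² = 11841.33, Σy² = 102.02, Σxy = 938.8
nΣxy − ΣxΣy = 6571.6 − 6937.56 = -365.96
nΣx² − (Σx)² = 82889.31 − 75790.09 = 7099.22; nΣy² − (Σy)² = 714.14 − 635.04 = 79.1
r = -365.96 / √(7099.22 × 79.1) = -365.96 / 749.3653 ≈ -0.4884

-0.4884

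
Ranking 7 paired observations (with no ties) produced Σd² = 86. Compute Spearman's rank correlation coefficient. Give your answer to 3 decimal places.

-0.536

ρ = 1 − 6Σd² / [n(n²−1)] = 1 − 6×86 / (7×48)
  = 1 − 516/336 = 1 − 1.5357 ≈ -0.536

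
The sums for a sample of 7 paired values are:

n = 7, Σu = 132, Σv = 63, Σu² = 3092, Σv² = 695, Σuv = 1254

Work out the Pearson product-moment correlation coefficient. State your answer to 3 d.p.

0.238

r = (nΣuv − ΣuΣv) / √[(nΣu² − (Σu)²)(nΣv² − (Σv)²)]
Numerator: 7×1254 − 132×63 = 462
Denominator: √[(21644 − 17424)(4865 − 3969)] = √[4220 × 896] = 1944.5102
r = 462 / 1944.5102 ≈ 0.238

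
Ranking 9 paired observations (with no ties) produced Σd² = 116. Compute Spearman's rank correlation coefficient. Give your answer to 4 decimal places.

ρ = 1 − 6Σd² / [n(n²−1)] = 1 − 6×116 / (9×80)
  = 1 − 696/720 = 1 − 0.96667 ≈ 0.0333

0.0333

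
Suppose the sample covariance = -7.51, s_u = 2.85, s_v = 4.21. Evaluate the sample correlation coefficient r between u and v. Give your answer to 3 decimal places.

-0.626

r = Cov(u,v) / (s_u · s_v) = -7.51 / (2.85 × 4.21)
  = -7.51 / 11.9985 ≈ -0.626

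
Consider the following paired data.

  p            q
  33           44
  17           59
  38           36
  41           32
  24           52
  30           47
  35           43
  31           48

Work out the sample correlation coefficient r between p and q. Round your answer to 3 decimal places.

-0.976

n = 8, Σp = 249, Σq = 361, Σp² = 8165, Σq² = 16803, Σpq = 10786
nΣpq − ΣpΣq = 86288 − 89889 = -3601
nΣp² − (Σp)² = 65320 − 62001 = 3319; nΣq² − (Σq)² = 134424 − 130321 = 4103
r = -3601 / √(3319 × 4103) = -3601 / 3690.2381 ≈ -0.976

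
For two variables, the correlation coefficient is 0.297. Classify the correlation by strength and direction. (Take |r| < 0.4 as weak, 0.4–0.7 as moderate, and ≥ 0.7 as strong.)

weak positive

r = 0.297 > 0 so the relationship is positive.
|r| = 0.297, which falls in the weak range.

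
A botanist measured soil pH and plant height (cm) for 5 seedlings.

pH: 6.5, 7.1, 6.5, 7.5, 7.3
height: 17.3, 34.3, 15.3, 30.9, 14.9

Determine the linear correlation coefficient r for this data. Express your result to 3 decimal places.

0.543

n = 5, Σx = 34.9, Σy = 112.7, Σx² = 244.45, Σy² = 2886.69, Σxy = 795.95
nΣxy − ΣxΣy = 3979.75 − 3933.23 = 46.52
nΣx² − (Σx)² = 1222.25 − 1218.01 = 4.24; nΣy² − (Σy)² = 14433.45 − 12701.29 = 1732.16
r = 46.52 / √(4.24 × 1732.16) = 46.52 / 85.6992 ≈ 0.543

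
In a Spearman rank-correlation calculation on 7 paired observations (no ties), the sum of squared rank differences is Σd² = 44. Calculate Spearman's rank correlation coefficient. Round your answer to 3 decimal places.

0.214

ρ = 1 − 6Σd² / [n(n²−1)] = 1 − 6×44 / (7×48)
  = 1 − 264/336 = 1 − 0.7857 ≈ 0.214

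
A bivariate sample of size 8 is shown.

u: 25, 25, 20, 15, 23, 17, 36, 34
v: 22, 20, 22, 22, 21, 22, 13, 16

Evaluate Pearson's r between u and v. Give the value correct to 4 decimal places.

n = 8, Σu = 195, Σv = 158, Σu² = 5145, Σv² = 3202, Σuv = 3689
nΣuv − ΣuΣv = 29512 − 30810 = -1298
nΣu² − (Σu)² = 41160 − 38025 = 3135; nΣv² − (Σv)² = 25616 − 24964 = 652
r = -1298 / √(3135 × 652) = -1298 / 1429.6923 ≈ -0.9079

-0.9079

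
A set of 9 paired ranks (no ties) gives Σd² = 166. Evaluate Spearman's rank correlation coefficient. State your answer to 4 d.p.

-0.3833

ρ = 1 − 6Σd² / [n(n²−1)] = 1 − 6×166 / (9×80)
  = 1 − 996/720 = 1 − 1.38333 ≈ -0.3833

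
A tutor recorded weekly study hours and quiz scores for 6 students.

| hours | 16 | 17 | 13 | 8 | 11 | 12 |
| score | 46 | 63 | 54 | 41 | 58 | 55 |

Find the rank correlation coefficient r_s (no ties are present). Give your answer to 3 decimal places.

Rank hours: 5, 6, 4, 1, 2, 3
Rank score: 2, 6, 3, 1, 5, 4
d = rank(hours) − rank(score): 3, 0, 1, 0, -3, -1; Σd² = 20
ρ = 1 − 6Σd² / [n(n²−1)] = 1 − 6×20 / (6×35) = 1 − 120/210 ≈ 0.429

0.429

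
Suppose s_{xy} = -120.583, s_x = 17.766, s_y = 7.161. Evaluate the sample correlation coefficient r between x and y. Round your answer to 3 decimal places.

r = Cov(x,y) / (s_x · s_y) = -120.583 / (17.766 × 7.161)
  = -120.583 / 127.2223 ≈ -0.948

-0.948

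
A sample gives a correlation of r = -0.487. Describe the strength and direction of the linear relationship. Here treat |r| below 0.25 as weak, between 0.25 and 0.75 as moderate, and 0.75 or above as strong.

r = -0.487 < 0 so the relationship is negative.
|r| = 0.487, which falls in the moderate range.

moderate negative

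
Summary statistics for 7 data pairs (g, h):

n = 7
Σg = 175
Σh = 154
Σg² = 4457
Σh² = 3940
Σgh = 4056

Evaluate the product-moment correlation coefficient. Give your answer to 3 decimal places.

0.968

r = (nΣgh − ΣgΣh) / √[(nΣg² − (Σg)²)(nΣh² − (Σh)²)]
Numerator: 7×4056 − 175×154 = 1442
Denominator: √[(31199 − 30625)(27580 − 23716)] = √[574 × 3864] = 1489.2736
r = 1442 / 1489.2736 ≈ 0.968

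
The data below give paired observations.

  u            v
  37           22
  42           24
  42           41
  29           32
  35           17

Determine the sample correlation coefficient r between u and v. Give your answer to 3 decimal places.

n = 5, Σu = 185, Σv = 136, Σu² = 6963, Σv² = 4054, Σuv = 5067
nΣuv − ΣuΣv = 25335 − 25160 = 175
nΣu² − (Σu)² = 34815 − 34225 = 590; nΣv² − (Σv)² = 20270 − 18496 = 1774
r = 175 / √(590 × 1774) = 175 / 1023.0640 ≈ 0.171

0.171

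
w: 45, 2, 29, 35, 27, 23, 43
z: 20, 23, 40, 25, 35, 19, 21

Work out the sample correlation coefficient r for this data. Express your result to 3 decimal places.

n = 7, Σw = 204, Σz = 183, Σw² = 7202, Σz² = 5181, Σwz = 5266
nΣwz − ΣwΣz = 36862 − 37332 = -470
nΣw² − (Σw)² = 50414 − 41616 = 8798; nΣz² − (Σz)² = 36267 − 33489 = 2778
r = -470 / √(8798 × 2778) = -470 / 4943.7682 ≈ -0.095

-0.095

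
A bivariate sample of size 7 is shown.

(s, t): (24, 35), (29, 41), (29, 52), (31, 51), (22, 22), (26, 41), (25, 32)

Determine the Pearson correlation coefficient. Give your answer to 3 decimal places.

n = 7, Σs = 186, Σt = 274, Σs² = 5004, Σt² = 11400, Σst = 7468
nΣst − ΣsΣt = 52276 − 50964 = 1312
nΣs² − (Σs)² = 35028 − 34596 = 432; nΣt² − (Σt)² = 79800 − 75076 = 4724
r = 1312 / √(432 × 4724) = 1312 / 1428.5545 ≈ 0.918

0.918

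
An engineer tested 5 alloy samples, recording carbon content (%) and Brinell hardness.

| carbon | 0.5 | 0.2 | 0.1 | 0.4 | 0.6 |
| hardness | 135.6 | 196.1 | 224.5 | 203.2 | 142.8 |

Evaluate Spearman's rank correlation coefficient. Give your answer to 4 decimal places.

-0.8000

Rank carbon: 4, 2, 1, 3, 5
Rank hardness: 1, 3, 5, 4, 2
d = rank(carbon) − rank(hardness): 3, -1, -4, -1, 3; Σd² = 36
ρ = 1 − 6Σd² / [n(n²−1)] = 1 − 6×36 / (5×24) = 1 − 216/120 ≈ -0.8000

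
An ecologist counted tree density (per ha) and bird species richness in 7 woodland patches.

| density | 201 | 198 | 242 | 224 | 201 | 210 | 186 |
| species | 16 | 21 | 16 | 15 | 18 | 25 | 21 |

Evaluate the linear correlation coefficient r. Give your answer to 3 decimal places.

-0.466

n = 7, Σx = 1462, Σy = 132, Σx² = 307442, Σy² = 2568, Σxy = 27380
nΣxy − ΣxΣy = 191660 − 192984 = -1324
nΣx² − (Σx)² = 2152094 − 2137444 = 14650; nΣy² − (Σy)² = 17976 − 17424 = 552
r = -1324 / √(14650 × 552) = -1324 / 2843.7299 ≈ -0.466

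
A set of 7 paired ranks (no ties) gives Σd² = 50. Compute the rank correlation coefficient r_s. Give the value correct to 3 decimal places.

0.107

ρ = 1 − 6Σd² / [n(n²−1)] = 1 − 6×50 / (7×48)
  = 1 − 300/336 = 1 − 0.8929 ≈ 0.107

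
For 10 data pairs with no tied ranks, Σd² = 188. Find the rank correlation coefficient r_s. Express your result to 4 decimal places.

ρ = 1 − 6Σd² / [n(n²−1)] = 1 − 6×188 / (10×99)
  = 1 − 1128/990 = 1 − 1.13939 ≈ -0.1394

-0.1394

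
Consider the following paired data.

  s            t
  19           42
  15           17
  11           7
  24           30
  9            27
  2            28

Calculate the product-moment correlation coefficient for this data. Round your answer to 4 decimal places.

n = 6, Σs = 80, Σt = 151, Σs² = 1368, Σt² = 4515, Σst = 2149
nΣst − ΣsΣt = 12894 − 12080 = 814
nΣs² − (Σs)² = 8208 − 6400 = 1808; nΣt² − (Σt)² = 27090 − 22801 = 4289
r = 814 / √(1808 × 4289) = 814 / 2784.6924 ≈ 0.2923

0.2923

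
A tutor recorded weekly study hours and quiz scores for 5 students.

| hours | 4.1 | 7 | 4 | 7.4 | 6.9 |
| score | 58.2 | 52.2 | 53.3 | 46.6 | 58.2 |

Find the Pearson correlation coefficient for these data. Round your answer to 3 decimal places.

n = 5, Σx = 29.4, Σy = 268.5, Σx² = 184.18, Σy² = 14511.77, Σxy = 1563.64
nΣxy − ΣxΣy = 7818.2 − 7893.9 = -75.7
nΣx² − (Σx)² = 920.9 − 864.36 = 56.54; nΣy² − (Σy)² = 72558.85 − 72092.25 = 466.6
r = -75.7 / √(56.54 × 466.6) = -75.7 / 162.4240 ≈ -0.466

-0.466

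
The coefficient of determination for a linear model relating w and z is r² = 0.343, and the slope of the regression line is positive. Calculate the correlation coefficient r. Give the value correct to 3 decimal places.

0.586

|r| = √0.343 = 0.586
The association is positive, so r = 0.586.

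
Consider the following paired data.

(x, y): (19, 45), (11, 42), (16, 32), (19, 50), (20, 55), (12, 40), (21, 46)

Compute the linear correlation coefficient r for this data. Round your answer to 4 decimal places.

0.5651

n = 7, Σx = 118, Σy = 310, Σx² = 2084, Σy² = 14054, Σxy = 5325
nΣxy − ΣxΣy = 37275 − 36580 = 695
nΣx² − (Σx)² = 14588 − 13924 = 664; nΣy² − (Σy)² = 98378 − 96100 = 2278
r = 695 / √(664 × 2278) = 695 / 1229.8748 ≈ 0.5651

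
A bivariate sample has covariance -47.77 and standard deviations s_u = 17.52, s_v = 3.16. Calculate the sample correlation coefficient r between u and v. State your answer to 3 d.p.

r = Cov(u,v) / (s_u · s_v) = -47.77 / (17.52 × 3.16)
  = -47.77 / 55.3632 ≈ -0.863

-0.863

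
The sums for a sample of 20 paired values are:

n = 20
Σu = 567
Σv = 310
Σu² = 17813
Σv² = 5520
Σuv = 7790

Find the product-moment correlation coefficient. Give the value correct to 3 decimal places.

-0.896

r = (nΣuv − ΣuΣv) / √[(nΣu² − (Σu)²)(nΣv² − (Σv)²)]
Numerator: 20×7790 − 567×310 = -19970
Denominator: √[(356260 − 321489)(110400 − 96100)] = √[34771 × 14300] = 22298.5493
r = -19970 / 22298.5493 ≈ -0.896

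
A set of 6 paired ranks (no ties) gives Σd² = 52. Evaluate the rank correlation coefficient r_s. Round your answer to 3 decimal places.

ρ = 1 − 6Σd² / [n(n²−1)] = 1 − 6×52 / (6×35)
  = 1 − 312/210 = 1 − 1.4857 ≈ -0.486

-0.486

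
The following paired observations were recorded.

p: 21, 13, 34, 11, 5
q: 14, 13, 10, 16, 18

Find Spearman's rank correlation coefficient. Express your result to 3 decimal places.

-0.900

Rank p: 4, 3, 5, 2, 1
Rank q: 3, 2, 1, 4, 5
d = rank(p) − rank(q): 1, 1, 4, -2, -4; Σd² = 38
ρ = 1 − 6Σd² / [n(n²−1)] = 1 − 6×38 / (5×24) = 1 − 228/120 ≈ -0.900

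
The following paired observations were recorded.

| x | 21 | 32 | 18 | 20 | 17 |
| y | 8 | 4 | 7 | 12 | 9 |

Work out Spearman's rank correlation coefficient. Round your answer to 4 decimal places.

Rank x: 4, 5, 2, 3, 1
Rank y: 3, 1, 2, 5, 4
d = rank(x) − rank(y): 1, 4, 0, -2, -3; Σd² = 30
ρ = 1 − 6Σd² / [n(n²−1)] = 1 − 6×30 / (5×24) = 1 − 180/120 ≈ -0.5000

-0.5000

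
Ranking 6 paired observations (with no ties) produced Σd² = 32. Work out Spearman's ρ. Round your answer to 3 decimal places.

0.086

ρ = 1 − 6Σd² / [n(n²−1)] = 1 − 6×32 / (6×35)
  = 1 − 192/210 = 1 − 0.9143 ≈ 0.086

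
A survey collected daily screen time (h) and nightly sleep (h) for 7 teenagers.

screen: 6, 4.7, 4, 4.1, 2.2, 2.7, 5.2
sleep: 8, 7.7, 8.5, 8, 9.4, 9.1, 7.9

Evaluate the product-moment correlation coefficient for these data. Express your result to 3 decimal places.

n = 7, Σx = 28.9, Σy = 58.6, Σx² = 130.07, Σy² = 493.12, Σxy = 237.32
nΣxy − ΣxΣy = 1661.24 − 1693.54 = -32.3
nΣx² − (Σx)² = 910.49 − 835.21 = 75.28; nΣy² − (Σy)² = 3451.84 − 3433.96 = 17.88
r = -32.3 / √(75.28 × 17.88) = -32.3 / 36.6880 ≈ -0.880

-0.880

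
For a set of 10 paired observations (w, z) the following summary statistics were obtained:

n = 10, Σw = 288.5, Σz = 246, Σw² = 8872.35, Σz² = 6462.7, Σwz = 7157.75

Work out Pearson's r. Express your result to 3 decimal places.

0.128

r = (nΣwz − ΣwΣz) / √[(nΣw² − (Σw)²)(nΣz² − (Σz)²)]
Numerator: 10×7157.75 − 288.5×246 = 606.5
Denominator: √[(88723.5 − 83232.25)(64627 − 60516)] = √[5491.25 × 4111] = 4751.2660
r = 606.5 / 4751.2660 ≈ 0.128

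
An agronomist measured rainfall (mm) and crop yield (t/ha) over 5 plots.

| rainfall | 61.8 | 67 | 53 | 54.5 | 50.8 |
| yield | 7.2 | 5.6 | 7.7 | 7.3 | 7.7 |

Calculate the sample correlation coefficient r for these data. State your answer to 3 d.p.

n = 5, Σx = 287.1, Σy = 35.5, Σx² = 16668.13, Σy² = 255.07, Σxy = 2017.27
nΣxy − ΣxΣy = 10086.35 − 10192.05 = -105.7
nΣx² − (Σx)² = 83340.65 − 82426.41 = 914.24; nΣy² − (Σy)² = 1275.35 − 1260.25 = 15.1
r = -105.7 / √(914.24 × 15.1) = -105.7 / 117.4948 ≈ -0.900

-0.900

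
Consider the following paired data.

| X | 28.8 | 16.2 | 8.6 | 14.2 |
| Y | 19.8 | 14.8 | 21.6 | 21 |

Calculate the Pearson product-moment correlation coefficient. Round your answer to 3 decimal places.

n = 4, ΣX = 67.8, ΣY = 77.2, ΣX² = 1367.48, ΣY² = 1518.64, ΣXY = 1293.96
nΣXY − ΣXΣY = 5175.84 − 5234.16 = -58.32
nΣX² − (ΣX)² = 5469.92 − 4596.84 = 873.08; nΣY² − (ΣY)² = 6074.56 − 5959.84 = 114.72
r = -58.32 / √(873.08 × 114.72) = -58.32 / 316.4802 ≈ -0.184

-0.184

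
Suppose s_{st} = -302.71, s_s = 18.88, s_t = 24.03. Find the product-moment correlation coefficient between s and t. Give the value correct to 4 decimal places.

-0.6672

r = Cov(s,t) / (s_s · s_t) = -302.71 / (18.88 × 24.03)
  = -302.71 / 453.6864 ≈ -0.6672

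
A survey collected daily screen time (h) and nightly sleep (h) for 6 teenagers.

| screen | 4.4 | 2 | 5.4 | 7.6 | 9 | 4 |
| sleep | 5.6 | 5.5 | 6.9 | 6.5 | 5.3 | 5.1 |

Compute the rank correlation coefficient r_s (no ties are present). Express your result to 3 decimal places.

Rank screen: 3, 1, 4, 5, 6, 2
Rank sleep: 4, 3, 6, 5, 2, 1
d = rank(screen) − rank(sleep): -1, -2, -2, 0, 4, 1; Σd² = 26
ρ = 1 − 6Σd² / [n(n²−1)] = 1 − 6×26 / (6×35) = 1 − 156/210 ≈ 0.257

0.257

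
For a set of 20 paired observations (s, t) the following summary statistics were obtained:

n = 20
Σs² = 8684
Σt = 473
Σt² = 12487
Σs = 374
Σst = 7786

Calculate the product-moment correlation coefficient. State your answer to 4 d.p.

r = (nΣst − ΣsΣt) / √[(nΣs² − (Σs)²)(nΣt² − (Σt)²)]
Numerator: 20×7786 − 374×473 = -21182
Denominator: √[(173680 − 139876)(249740 − 223729)] = √[33804 × 26011] = 29652.5858
r = -21182 / 29652.5858 ≈ -0.7143

-0.7143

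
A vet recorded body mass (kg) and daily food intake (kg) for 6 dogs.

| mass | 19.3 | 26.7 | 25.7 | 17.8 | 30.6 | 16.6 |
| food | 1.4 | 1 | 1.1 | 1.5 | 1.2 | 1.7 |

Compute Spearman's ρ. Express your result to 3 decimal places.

Rank mass: 3, 5, 4, 2, 6, 1
Rank food: 4, 1, 2, 5, 3, 6
d = rank(mass) − rank(food): -1, 4, 2, -3, 3, -5; Σd² = 64
ρ = 1 − 6Σd² / [n(n²−1)] = 1 − 6×64 / (6×35) = 1 − 384/210 ≈ -0.829

-0.829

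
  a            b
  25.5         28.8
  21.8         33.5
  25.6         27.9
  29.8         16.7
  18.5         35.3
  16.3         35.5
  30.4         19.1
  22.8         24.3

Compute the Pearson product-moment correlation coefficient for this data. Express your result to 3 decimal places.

n = 8, Σa = 190.7, Σb = 221.1, Σa² = 4720.83, Σb² = 6470.63, Σab = 5042.98
nΣab − ΣaΣb = 40343.84 − 42163.77 = -1819.93
nΣa² − (Σa)² = 37766.64 − 36366.49 = 1400.15; nΣb² − (Σb)² = 51765.04 − 48885.21 = 2879.83
r = -1819.93 / √(1400.15 × 2879.83) = -1819.93 / 2008.0324 ≈ -0.906

-0.906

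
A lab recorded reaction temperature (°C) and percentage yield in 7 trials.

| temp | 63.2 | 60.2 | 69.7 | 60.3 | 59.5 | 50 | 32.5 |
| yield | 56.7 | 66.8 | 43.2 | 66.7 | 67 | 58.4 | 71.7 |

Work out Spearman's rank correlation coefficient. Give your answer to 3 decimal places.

Rank temp: 6, 4, 7, 5, 3, 2, 1
Rank yield: 2, 5, 1, 4, 6, 3, 7
d = rank(temp) − rank(yield): 4, -1, 6, 1, -3, -1, -6; Σd² = 100
ρ = 1 − 6Σd² / [n(n²−1)] = 1 − 6×100 / (7×48) = 1 − 600/336 ≈ -0.786

-0.786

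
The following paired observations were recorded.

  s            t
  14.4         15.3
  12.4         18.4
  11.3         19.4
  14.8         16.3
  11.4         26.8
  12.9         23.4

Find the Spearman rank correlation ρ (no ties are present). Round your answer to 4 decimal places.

Rank s: 5, 3, 1, 6, 2, 4
Rank t: 1, 3, 4, 2, 6, 5
d = rank(s) − rank(t): 4, 0, -3, 4, -4, -1; Σd² = 58
ρ = 1 − 6Σd² / [n(n²−1)] = 1 − 6×58 / (6×35) = 1 − 348/210 ≈ -0.6571

-0.6571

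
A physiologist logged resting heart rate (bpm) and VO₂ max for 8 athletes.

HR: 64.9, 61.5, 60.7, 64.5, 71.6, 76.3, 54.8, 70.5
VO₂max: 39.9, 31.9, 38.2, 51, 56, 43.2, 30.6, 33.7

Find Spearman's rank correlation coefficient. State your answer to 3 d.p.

Rank HR: 5, 3, 2, 4, 7, 8, 1, 6
Rank VO₂max: 5, 2, 4, 7, 8, 6, 1, 3
d = rank(HR) − rank(VO₂max): 0, 1, -2, -3, -1, 2, 0, 3; Σd² = 28
ρ = 1 − 6Σd² / [n(n²−1)] = 1 − 6×28 / (8×63) = 1 − 168/504 ≈ 0.667

0.667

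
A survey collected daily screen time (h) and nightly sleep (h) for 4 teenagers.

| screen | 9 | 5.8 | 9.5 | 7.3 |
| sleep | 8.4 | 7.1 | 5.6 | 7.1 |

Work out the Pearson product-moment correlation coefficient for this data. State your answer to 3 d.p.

n = 4, Σx = 31.6, Σy = 28.2, Σx² = 258.18, Σy² = 202.74, Σxy = 221.81
nΣxy − ΣxΣy = 887.24 − 891.12 = -3.88
nΣx² − (Σx)² = 1032.72 − 998.56 = 34.16; nΣy² − (Σy)² = 810.96 − 795.24 = 15.72
r = -3.88 / √(34.16 × 15.72) = -3.88 / 23.1732 ≈ -0.167

-0.167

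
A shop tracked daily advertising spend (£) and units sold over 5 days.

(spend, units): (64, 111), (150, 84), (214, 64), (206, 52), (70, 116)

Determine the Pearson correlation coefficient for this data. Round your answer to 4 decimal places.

n = 5, Σx = 704, Σy = 427, Σx² = 119728, Σy² = 39633, Σxy = 52232
nΣxy − ΣxΣy = 261160 − 300608 = -39448
nΣx² − (Σx)² = 598640 − 495616 = 103024; nΣy² − (Σy)² = 198165 − 182329 = 15836
r = -39448 / √(103024 × 15836) = -39448 / 40391.6831 ≈ -0.9766

-0.9766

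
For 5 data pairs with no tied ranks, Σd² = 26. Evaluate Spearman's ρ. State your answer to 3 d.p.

ρ = 1 − 6Σd² / [n(n²−1)] = 1 − 6×26 / (5×24)
  = 1 − 156/120 = 1 − 1.3000 ≈ -0.300

-0.300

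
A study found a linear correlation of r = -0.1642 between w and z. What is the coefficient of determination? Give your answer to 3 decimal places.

0.027

r² = (-0.1642)² = 0.027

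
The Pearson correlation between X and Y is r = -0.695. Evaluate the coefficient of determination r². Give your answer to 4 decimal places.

r² = (-0.695)² = 0.4830

0.4830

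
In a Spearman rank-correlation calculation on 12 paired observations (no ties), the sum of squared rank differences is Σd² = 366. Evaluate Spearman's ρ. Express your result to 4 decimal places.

-0.2797

ρ = 1 − 6Σd² / [n(n²−1)] = 1 − 6×366 / (12×143)
  = 1 − 2196/1716 = 1 − 1.27972 ≈ -0.2797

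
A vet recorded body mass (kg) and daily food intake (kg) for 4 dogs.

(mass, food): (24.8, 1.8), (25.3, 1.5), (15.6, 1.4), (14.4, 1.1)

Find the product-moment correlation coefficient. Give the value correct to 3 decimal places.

0.817

n = 4, Σx = 80.1, Σy = 5.8, Σx² = 1705.85, Σy² = 8.66, Σxy = 120.27
nΣxy − ΣxΣy = 481.08 − 464.58 = 16.5
nΣx² − (Σx)² = 6823.4 − 6416.01 = 407.39; nΣy² − (Σy)² = 34.64 − 33.64 = 1
r = 16.5 / √(407.39 × 1) = 16.5 / 20.1839 ≈ 0.817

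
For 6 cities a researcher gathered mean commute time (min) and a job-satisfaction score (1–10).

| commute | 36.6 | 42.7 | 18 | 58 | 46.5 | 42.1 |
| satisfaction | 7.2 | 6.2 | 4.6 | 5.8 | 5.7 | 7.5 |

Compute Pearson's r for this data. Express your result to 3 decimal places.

0.345

n = 6, Σx = 243.9, Σy = 37, Σx² = 10785.51, Σy² = 233.82, Σxy = 1528.26
nΣxy − ΣxΣy = 9169.56 − 9024.3 = 145.26
nΣx² − (Σx)² = 64713.06 − 59487.21 = 5225.85; nΣy² − (Σy)² = 1402.92 − 1369 = 33.92
r = 145.26 / √(5225.85 × 33.92) = 145.26 / 421.0236 ≈ 0.345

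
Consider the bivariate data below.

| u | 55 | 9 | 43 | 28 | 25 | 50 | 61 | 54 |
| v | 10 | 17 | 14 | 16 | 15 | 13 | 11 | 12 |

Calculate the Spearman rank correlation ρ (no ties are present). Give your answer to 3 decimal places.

Rank u: 7, 1, 4, 3, 2, 5, 8, 6
Rank v: 1, 8, 5, 7, 6, 4, 2, 3
d = rank(u) − rank(v): 6, -7, -1, -4, -4, 1, 6, 3; Σd² = 164
ρ = 1 − 6Σd² / [n(n²−1)] = 1 − 6×164 / (8×63) = 1 − 984/504 ≈ -0.952

-0.952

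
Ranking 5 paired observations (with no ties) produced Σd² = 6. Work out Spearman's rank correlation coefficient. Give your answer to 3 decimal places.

ρ = 1 − 6Σd² / [n(n²−1)] = 1 − 6×6 / (5×24)
  = 1 − 36/120 = 1 − 0.3000 ≈ 0.700

0.700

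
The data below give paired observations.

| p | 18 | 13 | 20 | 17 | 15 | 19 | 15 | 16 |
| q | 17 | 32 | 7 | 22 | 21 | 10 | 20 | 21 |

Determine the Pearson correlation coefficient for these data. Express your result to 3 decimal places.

-0.931

n = 8, Σp = 133, Σq = 150, Σp² = 2249, Σq² = 3228, Σpq = 2377
nΣpq − ΣpΣq = 19016 − 19950 = -934
nΣp² − (Σp)² = 17992 − 17689 = 303; nΣq² − (Σq)² = 25824 − 22500 = 3324
r = -934 / √(303 × 3324) = -934 / 1003.5796 ≈ -0.931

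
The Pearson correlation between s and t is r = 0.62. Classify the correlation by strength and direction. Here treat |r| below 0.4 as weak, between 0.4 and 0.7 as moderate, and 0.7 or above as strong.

moderate positive

r = 0.62 > 0 so the relationship is positive.
|r| = 0.62, which falls in the moderate range.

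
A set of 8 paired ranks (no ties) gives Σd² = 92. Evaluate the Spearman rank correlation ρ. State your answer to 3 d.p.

-0.095

ρ = 1 − 6Σd² / [n(n²−1)] = 1 − 6×92 / (8×63)
  = 1 − 552/504 = 1 − 1.0952 ≈ -0.095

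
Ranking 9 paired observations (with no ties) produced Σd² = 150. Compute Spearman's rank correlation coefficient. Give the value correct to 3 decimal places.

-0.250

ρ = 1 − 6Σd² / [n(n²−1)] = 1 − 6×150 / (9×80)
  = 1 − 900/720 = 1 − 1.2500 ≈ -0.250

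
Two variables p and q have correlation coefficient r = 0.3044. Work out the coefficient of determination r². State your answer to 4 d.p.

r² = (0.3044)² = 0.0927

0.0927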